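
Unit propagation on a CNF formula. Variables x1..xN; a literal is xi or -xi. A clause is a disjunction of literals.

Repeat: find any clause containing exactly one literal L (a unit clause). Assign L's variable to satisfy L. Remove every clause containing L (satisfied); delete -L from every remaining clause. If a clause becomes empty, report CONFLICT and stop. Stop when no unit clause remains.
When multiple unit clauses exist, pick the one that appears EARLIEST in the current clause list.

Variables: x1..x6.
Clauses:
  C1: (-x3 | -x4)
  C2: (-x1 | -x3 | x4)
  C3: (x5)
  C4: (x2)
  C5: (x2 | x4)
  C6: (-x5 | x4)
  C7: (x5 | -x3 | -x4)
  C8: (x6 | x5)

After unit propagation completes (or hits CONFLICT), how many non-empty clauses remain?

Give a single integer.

Answer: 0

Derivation:
unit clause [5] forces x5=T; simplify:
  drop -5 from [-5, 4] -> [4]
  satisfied 3 clause(s); 5 remain; assigned so far: [5]
unit clause [2] forces x2=T; simplify:
  satisfied 2 clause(s); 3 remain; assigned so far: [2, 5]
unit clause [4] forces x4=T; simplify:
  drop -4 from [-3, -4] -> [-3]
  satisfied 2 clause(s); 1 remain; assigned so far: [2, 4, 5]
unit clause [-3] forces x3=F; simplify:
  satisfied 1 clause(s); 0 remain; assigned so far: [2, 3, 4, 5]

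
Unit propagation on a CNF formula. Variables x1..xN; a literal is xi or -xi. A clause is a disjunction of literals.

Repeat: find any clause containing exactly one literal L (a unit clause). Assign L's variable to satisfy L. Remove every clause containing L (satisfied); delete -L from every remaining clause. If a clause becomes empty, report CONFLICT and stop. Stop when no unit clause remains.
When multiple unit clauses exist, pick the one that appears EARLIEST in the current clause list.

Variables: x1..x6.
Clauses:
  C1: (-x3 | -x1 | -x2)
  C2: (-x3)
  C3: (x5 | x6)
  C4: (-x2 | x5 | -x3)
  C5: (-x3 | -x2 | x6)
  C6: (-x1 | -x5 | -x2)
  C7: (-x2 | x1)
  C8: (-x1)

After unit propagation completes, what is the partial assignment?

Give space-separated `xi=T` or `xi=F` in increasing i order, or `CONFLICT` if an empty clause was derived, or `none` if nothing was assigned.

Answer: x1=F x2=F x3=F

Derivation:
unit clause [-3] forces x3=F; simplify:
  satisfied 4 clause(s); 4 remain; assigned so far: [3]
unit clause [-1] forces x1=F; simplify:
  drop 1 from [-2, 1] -> [-2]
  satisfied 2 clause(s); 2 remain; assigned so far: [1, 3]
unit clause [-2] forces x2=F; simplify:
  satisfied 1 clause(s); 1 remain; assigned so far: [1, 2, 3]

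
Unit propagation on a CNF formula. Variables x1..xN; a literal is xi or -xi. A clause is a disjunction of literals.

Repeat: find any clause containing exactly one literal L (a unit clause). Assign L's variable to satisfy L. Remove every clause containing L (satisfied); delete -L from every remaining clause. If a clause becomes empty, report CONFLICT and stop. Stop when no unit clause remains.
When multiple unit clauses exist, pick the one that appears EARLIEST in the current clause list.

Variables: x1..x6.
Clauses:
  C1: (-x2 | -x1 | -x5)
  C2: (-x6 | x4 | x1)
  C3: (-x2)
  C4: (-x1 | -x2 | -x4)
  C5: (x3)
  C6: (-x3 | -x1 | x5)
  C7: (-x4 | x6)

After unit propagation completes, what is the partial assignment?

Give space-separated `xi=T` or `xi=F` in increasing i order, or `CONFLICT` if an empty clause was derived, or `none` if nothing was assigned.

Answer: x2=F x3=T

Derivation:
unit clause [-2] forces x2=F; simplify:
  satisfied 3 clause(s); 4 remain; assigned so far: [2]
unit clause [3] forces x3=T; simplify:
  drop -3 from [-3, -1, 5] -> [-1, 5]
  satisfied 1 clause(s); 3 remain; assigned so far: [2, 3]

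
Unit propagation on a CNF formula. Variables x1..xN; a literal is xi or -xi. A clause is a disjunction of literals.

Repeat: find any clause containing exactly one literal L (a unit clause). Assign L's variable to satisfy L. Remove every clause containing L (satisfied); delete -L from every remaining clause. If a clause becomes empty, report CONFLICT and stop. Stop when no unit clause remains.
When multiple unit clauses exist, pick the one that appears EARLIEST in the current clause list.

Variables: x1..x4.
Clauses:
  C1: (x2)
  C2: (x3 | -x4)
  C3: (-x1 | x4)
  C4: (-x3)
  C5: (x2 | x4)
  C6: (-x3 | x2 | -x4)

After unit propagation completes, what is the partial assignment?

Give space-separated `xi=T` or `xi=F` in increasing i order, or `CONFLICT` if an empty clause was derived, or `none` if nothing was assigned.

unit clause [2] forces x2=T; simplify:
  satisfied 3 clause(s); 3 remain; assigned so far: [2]
unit clause [-3] forces x3=F; simplify:
  drop 3 from [3, -4] -> [-4]
  satisfied 1 clause(s); 2 remain; assigned so far: [2, 3]
unit clause [-4] forces x4=F; simplify:
  drop 4 from [-1, 4] -> [-1]
  satisfied 1 clause(s); 1 remain; assigned so far: [2, 3, 4]
unit clause [-1] forces x1=F; simplify:
  satisfied 1 clause(s); 0 remain; assigned so far: [1, 2, 3, 4]

Answer: x1=F x2=T x3=F x4=F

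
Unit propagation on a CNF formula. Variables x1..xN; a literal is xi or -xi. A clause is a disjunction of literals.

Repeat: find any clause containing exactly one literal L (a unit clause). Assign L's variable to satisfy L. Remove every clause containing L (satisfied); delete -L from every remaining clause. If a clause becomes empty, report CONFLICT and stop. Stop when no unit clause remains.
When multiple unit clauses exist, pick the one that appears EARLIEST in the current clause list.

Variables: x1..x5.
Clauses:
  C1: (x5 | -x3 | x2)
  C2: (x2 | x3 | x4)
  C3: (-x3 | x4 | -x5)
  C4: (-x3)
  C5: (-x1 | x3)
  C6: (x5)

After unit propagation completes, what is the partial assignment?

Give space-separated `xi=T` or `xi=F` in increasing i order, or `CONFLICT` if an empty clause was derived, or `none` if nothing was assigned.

unit clause [-3] forces x3=F; simplify:
  drop 3 from [2, 3, 4] -> [2, 4]
  drop 3 from [-1, 3] -> [-1]
  satisfied 3 clause(s); 3 remain; assigned so far: [3]
unit clause [-1] forces x1=F; simplify:
  satisfied 1 clause(s); 2 remain; assigned so far: [1, 3]
unit clause [5] forces x5=T; simplify:
  satisfied 1 clause(s); 1 remain; assigned so far: [1, 3, 5]

Answer: x1=F x3=F x5=T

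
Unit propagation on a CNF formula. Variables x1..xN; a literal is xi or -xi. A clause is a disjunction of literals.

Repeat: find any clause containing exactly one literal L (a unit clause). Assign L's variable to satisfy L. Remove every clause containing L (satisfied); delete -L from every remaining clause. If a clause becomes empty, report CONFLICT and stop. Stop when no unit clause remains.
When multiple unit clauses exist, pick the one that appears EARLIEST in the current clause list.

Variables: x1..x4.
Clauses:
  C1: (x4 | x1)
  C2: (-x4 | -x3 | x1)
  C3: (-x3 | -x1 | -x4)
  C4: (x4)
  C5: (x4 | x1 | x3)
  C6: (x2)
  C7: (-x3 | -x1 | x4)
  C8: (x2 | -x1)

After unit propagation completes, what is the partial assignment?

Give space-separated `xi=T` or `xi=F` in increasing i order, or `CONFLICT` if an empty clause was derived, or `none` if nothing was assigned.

Answer: x2=T x4=T

Derivation:
unit clause [4] forces x4=T; simplify:
  drop -4 from [-4, -3, 1] -> [-3, 1]
  drop -4 from [-3, -1, -4] -> [-3, -1]
  satisfied 4 clause(s); 4 remain; assigned so far: [4]
unit clause [2] forces x2=T; simplify:
  satisfied 2 clause(s); 2 remain; assigned so far: [2, 4]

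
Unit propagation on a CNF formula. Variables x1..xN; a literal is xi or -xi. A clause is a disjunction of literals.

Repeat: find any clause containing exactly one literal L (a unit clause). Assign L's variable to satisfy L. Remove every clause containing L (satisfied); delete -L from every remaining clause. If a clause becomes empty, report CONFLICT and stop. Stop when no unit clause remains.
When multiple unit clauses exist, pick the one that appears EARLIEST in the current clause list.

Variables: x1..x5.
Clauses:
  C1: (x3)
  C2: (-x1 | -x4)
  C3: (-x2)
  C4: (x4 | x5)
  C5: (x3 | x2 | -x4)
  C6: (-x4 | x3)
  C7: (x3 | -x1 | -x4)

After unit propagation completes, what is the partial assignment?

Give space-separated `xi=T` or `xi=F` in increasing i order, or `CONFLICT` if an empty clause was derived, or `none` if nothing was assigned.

Answer: x2=F x3=T

Derivation:
unit clause [3] forces x3=T; simplify:
  satisfied 4 clause(s); 3 remain; assigned so far: [3]
unit clause [-2] forces x2=F; simplify:
  satisfied 1 clause(s); 2 remain; assigned so far: [2, 3]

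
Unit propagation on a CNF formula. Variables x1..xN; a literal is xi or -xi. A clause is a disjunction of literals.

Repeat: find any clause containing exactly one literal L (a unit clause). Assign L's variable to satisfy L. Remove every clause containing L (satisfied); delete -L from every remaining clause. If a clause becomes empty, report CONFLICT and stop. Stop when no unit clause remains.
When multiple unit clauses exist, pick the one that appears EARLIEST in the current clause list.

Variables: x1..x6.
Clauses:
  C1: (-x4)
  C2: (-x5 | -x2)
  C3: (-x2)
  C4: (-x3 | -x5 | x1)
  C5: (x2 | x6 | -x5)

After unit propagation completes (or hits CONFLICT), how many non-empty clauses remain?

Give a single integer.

Answer: 2

Derivation:
unit clause [-4] forces x4=F; simplify:
  satisfied 1 clause(s); 4 remain; assigned so far: [4]
unit clause [-2] forces x2=F; simplify:
  drop 2 from [2, 6, -5] -> [6, -5]
  satisfied 2 clause(s); 2 remain; assigned so far: [2, 4]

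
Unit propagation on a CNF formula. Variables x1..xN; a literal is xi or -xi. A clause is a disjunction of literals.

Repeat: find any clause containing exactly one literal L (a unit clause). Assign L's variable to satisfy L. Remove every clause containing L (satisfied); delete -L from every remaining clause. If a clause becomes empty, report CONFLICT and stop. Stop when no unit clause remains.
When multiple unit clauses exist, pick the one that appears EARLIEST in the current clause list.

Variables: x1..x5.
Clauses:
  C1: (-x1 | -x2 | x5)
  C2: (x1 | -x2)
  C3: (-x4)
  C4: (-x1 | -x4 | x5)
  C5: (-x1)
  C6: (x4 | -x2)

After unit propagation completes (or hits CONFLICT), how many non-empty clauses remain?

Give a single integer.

Answer: 0

Derivation:
unit clause [-4] forces x4=F; simplify:
  drop 4 from [4, -2] -> [-2]
  satisfied 2 clause(s); 4 remain; assigned so far: [4]
unit clause [-1] forces x1=F; simplify:
  drop 1 from [1, -2] -> [-2]
  satisfied 2 clause(s); 2 remain; assigned so far: [1, 4]
unit clause [-2] forces x2=F; simplify:
  satisfied 2 clause(s); 0 remain; assigned so far: [1, 2, 4]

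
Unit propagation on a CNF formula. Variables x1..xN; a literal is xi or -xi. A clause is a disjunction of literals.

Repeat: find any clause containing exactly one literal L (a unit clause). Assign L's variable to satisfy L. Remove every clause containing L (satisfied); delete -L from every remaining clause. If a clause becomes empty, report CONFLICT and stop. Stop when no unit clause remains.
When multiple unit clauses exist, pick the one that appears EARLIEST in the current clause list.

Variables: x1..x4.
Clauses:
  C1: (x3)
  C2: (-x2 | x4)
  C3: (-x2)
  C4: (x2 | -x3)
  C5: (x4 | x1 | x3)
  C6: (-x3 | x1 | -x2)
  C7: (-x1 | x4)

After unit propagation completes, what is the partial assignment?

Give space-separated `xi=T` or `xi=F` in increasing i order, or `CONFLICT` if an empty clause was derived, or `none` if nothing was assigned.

unit clause [3] forces x3=T; simplify:
  drop -3 from [2, -3] -> [2]
  drop -3 from [-3, 1, -2] -> [1, -2]
  satisfied 2 clause(s); 5 remain; assigned so far: [3]
unit clause [-2] forces x2=F; simplify:
  drop 2 from [2] -> [] (empty!)
  satisfied 3 clause(s); 2 remain; assigned so far: [2, 3]
CONFLICT (empty clause)

Answer: CONFLICT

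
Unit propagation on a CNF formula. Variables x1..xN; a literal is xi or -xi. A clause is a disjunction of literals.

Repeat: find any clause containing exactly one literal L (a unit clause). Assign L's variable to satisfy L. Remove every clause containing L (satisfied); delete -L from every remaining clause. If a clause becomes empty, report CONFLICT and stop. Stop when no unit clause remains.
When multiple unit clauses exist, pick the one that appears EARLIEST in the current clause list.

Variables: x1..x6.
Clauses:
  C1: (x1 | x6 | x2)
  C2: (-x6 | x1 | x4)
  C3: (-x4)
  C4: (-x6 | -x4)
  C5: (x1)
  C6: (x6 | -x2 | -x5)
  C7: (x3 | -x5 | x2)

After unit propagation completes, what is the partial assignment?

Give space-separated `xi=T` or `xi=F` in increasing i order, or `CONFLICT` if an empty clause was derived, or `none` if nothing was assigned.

unit clause [-4] forces x4=F; simplify:
  drop 4 from [-6, 1, 4] -> [-6, 1]
  satisfied 2 clause(s); 5 remain; assigned so far: [4]
unit clause [1] forces x1=T; simplify:
  satisfied 3 clause(s); 2 remain; assigned so far: [1, 4]

Answer: x1=T x4=F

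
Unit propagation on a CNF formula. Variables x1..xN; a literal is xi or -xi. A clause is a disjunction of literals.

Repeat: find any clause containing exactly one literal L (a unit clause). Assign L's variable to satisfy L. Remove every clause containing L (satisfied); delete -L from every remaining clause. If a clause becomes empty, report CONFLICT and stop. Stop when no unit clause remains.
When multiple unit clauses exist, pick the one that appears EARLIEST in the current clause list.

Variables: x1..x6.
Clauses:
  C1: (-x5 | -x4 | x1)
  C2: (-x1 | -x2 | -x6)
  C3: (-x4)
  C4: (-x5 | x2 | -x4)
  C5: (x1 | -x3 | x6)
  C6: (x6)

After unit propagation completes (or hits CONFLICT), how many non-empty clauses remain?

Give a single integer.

unit clause [-4] forces x4=F; simplify:
  satisfied 3 clause(s); 3 remain; assigned so far: [4]
unit clause [6] forces x6=T; simplify:
  drop -6 from [-1, -2, -6] -> [-1, -2]
  satisfied 2 clause(s); 1 remain; assigned so far: [4, 6]

Answer: 1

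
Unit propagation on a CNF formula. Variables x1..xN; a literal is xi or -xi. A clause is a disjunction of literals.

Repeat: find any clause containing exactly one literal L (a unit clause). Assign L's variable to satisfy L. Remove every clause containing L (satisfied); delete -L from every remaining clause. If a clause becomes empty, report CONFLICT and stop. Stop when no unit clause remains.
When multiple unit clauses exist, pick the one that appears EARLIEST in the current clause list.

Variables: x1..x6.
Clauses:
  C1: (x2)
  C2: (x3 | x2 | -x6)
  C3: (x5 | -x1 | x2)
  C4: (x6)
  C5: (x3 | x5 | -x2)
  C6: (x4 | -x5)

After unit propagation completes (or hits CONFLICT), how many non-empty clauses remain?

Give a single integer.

unit clause [2] forces x2=T; simplify:
  drop -2 from [3, 5, -2] -> [3, 5]
  satisfied 3 clause(s); 3 remain; assigned so far: [2]
unit clause [6] forces x6=T; simplify:
  satisfied 1 clause(s); 2 remain; assigned so far: [2, 6]

Answer: 2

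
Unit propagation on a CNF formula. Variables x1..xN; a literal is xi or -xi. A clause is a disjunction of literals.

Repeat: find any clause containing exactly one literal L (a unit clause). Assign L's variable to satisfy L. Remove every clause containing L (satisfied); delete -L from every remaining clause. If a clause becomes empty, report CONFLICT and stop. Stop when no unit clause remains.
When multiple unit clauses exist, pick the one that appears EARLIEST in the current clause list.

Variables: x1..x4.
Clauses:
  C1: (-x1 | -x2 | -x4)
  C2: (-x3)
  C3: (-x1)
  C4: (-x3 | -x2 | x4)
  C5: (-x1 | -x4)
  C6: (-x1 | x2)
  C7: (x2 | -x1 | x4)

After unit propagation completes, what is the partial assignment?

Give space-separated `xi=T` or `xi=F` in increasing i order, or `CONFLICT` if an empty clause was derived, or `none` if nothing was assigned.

unit clause [-3] forces x3=F; simplify:
  satisfied 2 clause(s); 5 remain; assigned so far: [3]
unit clause [-1] forces x1=F; simplify:
  satisfied 5 clause(s); 0 remain; assigned so far: [1, 3]

Answer: x1=F x3=F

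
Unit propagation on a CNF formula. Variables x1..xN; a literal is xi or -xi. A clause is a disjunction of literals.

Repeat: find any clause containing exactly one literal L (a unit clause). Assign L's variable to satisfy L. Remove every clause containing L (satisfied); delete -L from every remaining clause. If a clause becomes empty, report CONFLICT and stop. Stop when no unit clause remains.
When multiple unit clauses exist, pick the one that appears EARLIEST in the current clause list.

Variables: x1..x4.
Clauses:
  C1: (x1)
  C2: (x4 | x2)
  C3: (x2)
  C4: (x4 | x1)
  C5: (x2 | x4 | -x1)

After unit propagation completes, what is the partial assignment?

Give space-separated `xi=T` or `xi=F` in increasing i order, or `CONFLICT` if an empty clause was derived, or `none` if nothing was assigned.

Answer: x1=T x2=T

Derivation:
unit clause [1] forces x1=T; simplify:
  drop -1 from [2, 4, -1] -> [2, 4]
  satisfied 2 clause(s); 3 remain; assigned so far: [1]
unit clause [2] forces x2=T; simplify:
  satisfied 3 clause(s); 0 remain; assigned so far: [1, 2]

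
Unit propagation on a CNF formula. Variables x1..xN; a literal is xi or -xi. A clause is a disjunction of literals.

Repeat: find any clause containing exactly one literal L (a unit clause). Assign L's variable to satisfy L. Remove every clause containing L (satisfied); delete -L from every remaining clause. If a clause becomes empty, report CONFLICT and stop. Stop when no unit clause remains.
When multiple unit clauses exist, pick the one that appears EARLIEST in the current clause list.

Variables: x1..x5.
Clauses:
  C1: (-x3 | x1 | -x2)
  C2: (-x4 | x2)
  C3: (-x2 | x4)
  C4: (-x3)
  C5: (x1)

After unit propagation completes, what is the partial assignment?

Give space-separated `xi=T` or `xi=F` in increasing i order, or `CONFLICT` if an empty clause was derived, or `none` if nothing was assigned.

unit clause [-3] forces x3=F; simplify:
  satisfied 2 clause(s); 3 remain; assigned so far: [3]
unit clause [1] forces x1=T; simplify:
  satisfied 1 clause(s); 2 remain; assigned so far: [1, 3]

Answer: x1=T x3=F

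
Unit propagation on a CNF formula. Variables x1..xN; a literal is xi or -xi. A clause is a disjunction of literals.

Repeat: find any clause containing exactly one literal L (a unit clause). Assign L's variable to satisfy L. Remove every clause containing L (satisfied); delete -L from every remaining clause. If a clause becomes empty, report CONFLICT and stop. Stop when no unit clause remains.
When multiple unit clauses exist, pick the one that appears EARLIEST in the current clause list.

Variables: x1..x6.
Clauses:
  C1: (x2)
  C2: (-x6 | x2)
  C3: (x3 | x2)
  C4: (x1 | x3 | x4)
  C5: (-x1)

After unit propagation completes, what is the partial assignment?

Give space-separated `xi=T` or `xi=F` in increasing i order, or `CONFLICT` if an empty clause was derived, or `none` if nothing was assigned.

Answer: x1=F x2=T

Derivation:
unit clause [2] forces x2=T; simplify:
  satisfied 3 clause(s); 2 remain; assigned so far: [2]
unit clause [-1] forces x1=F; simplify:
  drop 1 from [1, 3, 4] -> [3, 4]
  satisfied 1 clause(s); 1 remain; assigned so far: [1, 2]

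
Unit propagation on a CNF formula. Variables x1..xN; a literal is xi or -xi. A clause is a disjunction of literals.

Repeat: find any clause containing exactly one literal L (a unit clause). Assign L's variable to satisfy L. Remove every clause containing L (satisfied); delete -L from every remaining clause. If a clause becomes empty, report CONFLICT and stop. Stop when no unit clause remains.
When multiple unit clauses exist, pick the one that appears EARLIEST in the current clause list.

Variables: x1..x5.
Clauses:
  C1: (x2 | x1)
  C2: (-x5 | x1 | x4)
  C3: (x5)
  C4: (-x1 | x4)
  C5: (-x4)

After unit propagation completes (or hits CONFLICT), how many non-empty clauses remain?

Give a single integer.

unit clause [5] forces x5=T; simplify:
  drop -5 from [-5, 1, 4] -> [1, 4]
  satisfied 1 clause(s); 4 remain; assigned so far: [5]
unit clause [-4] forces x4=F; simplify:
  drop 4 from [1, 4] -> [1]
  drop 4 from [-1, 4] -> [-1]
  satisfied 1 clause(s); 3 remain; assigned so far: [4, 5]
unit clause [1] forces x1=T; simplify:
  drop -1 from [-1] -> [] (empty!)
  satisfied 2 clause(s); 1 remain; assigned so far: [1, 4, 5]
CONFLICT (empty clause)

Answer: 0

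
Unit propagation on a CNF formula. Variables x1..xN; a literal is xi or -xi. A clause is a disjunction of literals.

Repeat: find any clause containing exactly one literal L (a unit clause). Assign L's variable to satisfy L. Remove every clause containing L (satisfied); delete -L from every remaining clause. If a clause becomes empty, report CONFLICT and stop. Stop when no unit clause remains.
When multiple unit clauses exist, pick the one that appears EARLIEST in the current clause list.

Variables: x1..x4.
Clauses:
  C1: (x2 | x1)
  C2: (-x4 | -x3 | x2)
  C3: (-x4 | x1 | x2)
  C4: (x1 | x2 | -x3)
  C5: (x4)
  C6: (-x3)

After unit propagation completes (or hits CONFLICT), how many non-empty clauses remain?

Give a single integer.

unit clause [4] forces x4=T; simplify:
  drop -4 from [-4, -3, 2] -> [-3, 2]
  drop -4 from [-4, 1, 2] -> [1, 2]
  satisfied 1 clause(s); 5 remain; assigned so far: [4]
unit clause [-3] forces x3=F; simplify:
  satisfied 3 clause(s); 2 remain; assigned so far: [3, 4]

Answer: 2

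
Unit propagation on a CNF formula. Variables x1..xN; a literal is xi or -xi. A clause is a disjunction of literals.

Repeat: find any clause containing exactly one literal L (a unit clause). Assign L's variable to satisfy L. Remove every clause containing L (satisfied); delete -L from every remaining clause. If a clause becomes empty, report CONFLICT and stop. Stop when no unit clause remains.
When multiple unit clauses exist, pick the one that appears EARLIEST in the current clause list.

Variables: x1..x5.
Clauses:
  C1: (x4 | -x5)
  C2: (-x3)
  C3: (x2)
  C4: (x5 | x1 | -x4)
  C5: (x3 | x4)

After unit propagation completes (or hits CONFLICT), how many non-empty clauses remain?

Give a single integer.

unit clause [-3] forces x3=F; simplify:
  drop 3 from [3, 4] -> [4]
  satisfied 1 clause(s); 4 remain; assigned so far: [3]
unit clause [2] forces x2=T; simplify:
  satisfied 1 clause(s); 3 remain; assigned so far: [2, 3]
unit clause [4] forces x4=T; simplify:
  drop -4 from [5, 1, -4] -> [5, 1]
  satisfied 2 clause(s); 1 remain; assigned so far: [2, 3, 4]

Answer: 1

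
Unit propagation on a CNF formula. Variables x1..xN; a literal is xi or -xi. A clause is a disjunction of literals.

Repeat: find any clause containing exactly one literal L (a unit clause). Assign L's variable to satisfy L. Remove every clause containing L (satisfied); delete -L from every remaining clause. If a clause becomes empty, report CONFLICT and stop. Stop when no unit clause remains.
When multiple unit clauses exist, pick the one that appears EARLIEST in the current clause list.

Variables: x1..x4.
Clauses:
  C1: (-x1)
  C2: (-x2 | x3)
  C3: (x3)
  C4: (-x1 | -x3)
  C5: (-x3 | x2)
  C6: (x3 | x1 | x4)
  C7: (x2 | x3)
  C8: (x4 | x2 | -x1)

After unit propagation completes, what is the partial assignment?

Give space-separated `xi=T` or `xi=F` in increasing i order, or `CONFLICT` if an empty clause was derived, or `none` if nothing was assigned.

Answer: x1=F x2=T x3=T

Derivation:
unit clause [-1] forces x1=F; simplify:
  drop 1 from [3, 1, 4] -> [3, 4]
  satisfied 3 clause(s); 5 remain; assigned so far: [1]
unit clause [3] forces x3=T; simplify:
  drop -3 from [-3, 2] -> [2]
  satisfied 4 clause(s); 1 remain; assigned so far: [1, 3]
unit clause [2] forces x2=T; simplify:
  satisfied 1 clause(s); 0 remain; assigned so far: [1, 2, 3]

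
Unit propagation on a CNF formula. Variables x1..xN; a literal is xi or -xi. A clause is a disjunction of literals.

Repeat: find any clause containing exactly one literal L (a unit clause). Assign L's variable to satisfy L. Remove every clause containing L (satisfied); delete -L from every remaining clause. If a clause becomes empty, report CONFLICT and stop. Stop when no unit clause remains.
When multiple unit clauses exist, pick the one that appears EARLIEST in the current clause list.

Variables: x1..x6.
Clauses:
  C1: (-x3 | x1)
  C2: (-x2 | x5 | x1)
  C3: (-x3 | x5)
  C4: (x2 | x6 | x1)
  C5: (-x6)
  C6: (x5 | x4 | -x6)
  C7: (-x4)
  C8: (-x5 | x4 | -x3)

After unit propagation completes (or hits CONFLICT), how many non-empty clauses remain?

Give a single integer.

Answer: 5

Derivation:
unit clause [-6] forces x6=F; simplify:
  drop 6 from [2, 6, 1] -> [2, 1]
  satisfied 2 clause(s); 6 remain; assigned so far: [6]
unit clause [-4] forces x4=F; simplify:
  drop 4 from [-5, 4, -3] -> [-5, -3]
  satisfied 1 clause(s); 5 remain; assigned so far: [4, 6]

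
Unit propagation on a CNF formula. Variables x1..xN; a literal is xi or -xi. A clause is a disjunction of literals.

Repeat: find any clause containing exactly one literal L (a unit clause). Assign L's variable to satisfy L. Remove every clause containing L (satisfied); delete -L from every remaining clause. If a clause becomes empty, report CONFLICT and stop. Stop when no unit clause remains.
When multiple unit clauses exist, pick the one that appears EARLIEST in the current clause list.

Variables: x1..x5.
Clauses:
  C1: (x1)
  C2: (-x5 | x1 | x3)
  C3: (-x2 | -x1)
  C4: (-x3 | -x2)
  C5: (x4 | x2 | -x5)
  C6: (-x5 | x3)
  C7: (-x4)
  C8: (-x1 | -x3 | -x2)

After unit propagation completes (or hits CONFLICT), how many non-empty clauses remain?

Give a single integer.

unit clause [1] forces x1=T; simplify:
  drop -1 from [-2, -1] -> [-2]
  drop -1 from [-1, -3, -2] -> [-3, -2]
  satisfied 2 clause(s); 6 remain; assigned so far: [1]
unit clause [-2] forces x2=F; simplify:
  drop 2 from [4, 2, -5] -> [4, -5]
  satisfied 3 clause(s); 3 remain; assigned so far: [1, 2]
unit clause [-4] forces x4=F; simplify:
  drop 4 from [4, -5] -> [-5]
  satisfied 1 clause(s); 2 remain; assigned so far: [1, 2, 4]
unit clause [-5] forces x5=F; simplify:
  satisfied 2 clause(s); 0 remain; assigned so far: [1, 2, 4, 5]

Answer: 0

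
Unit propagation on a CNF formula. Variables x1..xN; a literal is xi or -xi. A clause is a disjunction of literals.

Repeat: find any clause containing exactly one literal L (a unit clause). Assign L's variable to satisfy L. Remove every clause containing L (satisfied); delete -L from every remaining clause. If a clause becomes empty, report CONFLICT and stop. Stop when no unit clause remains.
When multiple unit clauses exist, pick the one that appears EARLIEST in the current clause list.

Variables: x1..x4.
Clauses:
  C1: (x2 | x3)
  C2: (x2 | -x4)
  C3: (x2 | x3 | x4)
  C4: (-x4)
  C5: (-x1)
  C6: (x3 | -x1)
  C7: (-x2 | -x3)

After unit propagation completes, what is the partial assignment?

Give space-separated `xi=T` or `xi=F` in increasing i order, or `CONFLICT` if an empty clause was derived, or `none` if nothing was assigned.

Answer: x1=F x4=F

Derivation:
unit clause [-4] forces x4=F; simplify:
  drop 4 from [2, 3, 4] -> [2, 3]
  satisfied 2 clause(s); 5 remain; assigned so far: [4]
unit clause [-1] forces x1=F; simplify:
  satisfied 2 clause(s); 3 remain; assigned so far: [1, 4]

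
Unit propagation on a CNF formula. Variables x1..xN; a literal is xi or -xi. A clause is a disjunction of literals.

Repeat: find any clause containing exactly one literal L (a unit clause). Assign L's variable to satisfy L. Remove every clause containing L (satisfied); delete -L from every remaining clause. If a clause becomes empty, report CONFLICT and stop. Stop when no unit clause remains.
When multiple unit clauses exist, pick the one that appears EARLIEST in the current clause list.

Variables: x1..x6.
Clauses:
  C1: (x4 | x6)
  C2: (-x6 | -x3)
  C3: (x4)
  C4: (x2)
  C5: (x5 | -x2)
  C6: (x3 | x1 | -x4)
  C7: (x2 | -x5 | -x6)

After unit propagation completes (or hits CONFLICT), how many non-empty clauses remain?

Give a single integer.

Answer: 2

Derivation:
unit clause [4] forces x4=T; simplify:
  drop -4 from [3, 1, -4] -> [3, 1]
  satisfied 2 clause(s); 5 remain; assigned so far: [4]
unit clause [2] forces x2=T; simplify:
  drop -2 from [5, -2] -> [5]
  satisfied 2 clause(s); 3 remain; assigned so far: [2, 4]
unit clause [5] forces x5=T; simplify:
  satisfied 1 clause(s); 2 remain; assigned so far: [2, 4, 5]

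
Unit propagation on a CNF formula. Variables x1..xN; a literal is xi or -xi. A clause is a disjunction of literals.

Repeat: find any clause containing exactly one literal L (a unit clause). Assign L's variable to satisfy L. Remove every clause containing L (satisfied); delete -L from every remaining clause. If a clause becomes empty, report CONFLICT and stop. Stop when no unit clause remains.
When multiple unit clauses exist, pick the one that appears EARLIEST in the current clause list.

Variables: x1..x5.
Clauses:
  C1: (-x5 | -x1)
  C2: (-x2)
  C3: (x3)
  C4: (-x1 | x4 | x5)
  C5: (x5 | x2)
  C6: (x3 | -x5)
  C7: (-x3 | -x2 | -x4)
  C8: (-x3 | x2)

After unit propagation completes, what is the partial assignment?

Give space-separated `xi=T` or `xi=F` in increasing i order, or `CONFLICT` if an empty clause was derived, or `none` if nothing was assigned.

unit clause [-2] forces x2=F; simplify:
  drop 2 from [5, 2] -> [5]
  drop 2 from [-3, 2] -> [-3]
  satisfied 2 clause(s); 6 remain; assigned so far: [2]
unit clause [3] forces x3=T; simplify:
  drop -3 from [-3] -> [] (empty!)
  satisfied 2 clause(s); 4 remain; assigned so far: [2, 3]
CONFLICT (empty clause)

Answer: CONFLICT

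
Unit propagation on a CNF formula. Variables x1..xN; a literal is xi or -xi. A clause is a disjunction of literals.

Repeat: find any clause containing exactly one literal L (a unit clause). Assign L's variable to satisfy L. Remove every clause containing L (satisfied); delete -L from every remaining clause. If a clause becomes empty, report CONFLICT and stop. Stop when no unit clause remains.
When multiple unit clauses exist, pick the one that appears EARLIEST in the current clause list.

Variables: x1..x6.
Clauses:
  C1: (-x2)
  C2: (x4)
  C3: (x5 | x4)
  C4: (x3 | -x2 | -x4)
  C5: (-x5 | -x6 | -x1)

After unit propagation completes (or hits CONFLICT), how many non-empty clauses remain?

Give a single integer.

Answer: 1

Derivation:
unit clause [-2] forces x2=F; simplify:
  satisfied 2 clause(s); 3 remain; assigned so far: [2]
unit clause [4] forces x4=T; simplify:
  satisfied 2 clause(s); 1 remain; assigned so far: [2, 4]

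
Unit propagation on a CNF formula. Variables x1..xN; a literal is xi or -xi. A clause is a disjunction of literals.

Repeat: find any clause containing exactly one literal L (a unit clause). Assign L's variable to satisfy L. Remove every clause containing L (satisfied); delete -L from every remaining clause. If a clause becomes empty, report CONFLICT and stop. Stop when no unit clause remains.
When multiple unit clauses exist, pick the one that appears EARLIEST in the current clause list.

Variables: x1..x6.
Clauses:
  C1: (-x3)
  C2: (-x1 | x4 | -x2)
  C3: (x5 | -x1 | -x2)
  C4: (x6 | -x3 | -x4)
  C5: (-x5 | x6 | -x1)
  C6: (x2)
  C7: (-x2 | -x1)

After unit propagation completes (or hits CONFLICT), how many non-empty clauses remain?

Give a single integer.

Answer: 0

Derivation:
unit clause [-3] forces x3=F; simplify:
  satisfied 2 clause(s); 5 remain; assigned so far: [3]
unit clause [2] forces x2=T; simplify:
  drop -2 from [-1, 4, -2] -> [-1, 4]
  drop -2 from [5, -1, -2] -> [5, -1]
  drop -2 from [-2, -1] -> [-1]
  satisfied 1 clause(s); 4 remain; assigned so far: [2, 3]
unit clause [-1] forces x1=F; simplify:
  satisfied 4 clause(s); 0 remain; assigned so far: [1, 2, 3]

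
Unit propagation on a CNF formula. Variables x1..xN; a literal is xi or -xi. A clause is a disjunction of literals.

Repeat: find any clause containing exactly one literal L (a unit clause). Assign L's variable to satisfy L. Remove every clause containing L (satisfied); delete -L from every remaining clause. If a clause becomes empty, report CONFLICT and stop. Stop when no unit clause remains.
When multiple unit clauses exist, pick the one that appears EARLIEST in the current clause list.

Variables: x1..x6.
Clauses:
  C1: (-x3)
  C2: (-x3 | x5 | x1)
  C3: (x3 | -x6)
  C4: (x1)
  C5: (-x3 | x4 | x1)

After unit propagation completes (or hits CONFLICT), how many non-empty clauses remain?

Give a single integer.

unit clause [-3] forces x3=F; simplify:
  drop 3 from [3, -6] -> [-6]
  satisfied 3 clause(s); 2 remain; assigned so far: [3]
unit clause [-6] forces x6=F; simplify:
  satisfied 1 clause(s); 1 remain; assigned so far: [3, 6]
unit clause [1] forces x1=T; simplify:
  satisfied 1 clause(s); 0 remain; assigned so far: [1, 3, 6]

Answer: 0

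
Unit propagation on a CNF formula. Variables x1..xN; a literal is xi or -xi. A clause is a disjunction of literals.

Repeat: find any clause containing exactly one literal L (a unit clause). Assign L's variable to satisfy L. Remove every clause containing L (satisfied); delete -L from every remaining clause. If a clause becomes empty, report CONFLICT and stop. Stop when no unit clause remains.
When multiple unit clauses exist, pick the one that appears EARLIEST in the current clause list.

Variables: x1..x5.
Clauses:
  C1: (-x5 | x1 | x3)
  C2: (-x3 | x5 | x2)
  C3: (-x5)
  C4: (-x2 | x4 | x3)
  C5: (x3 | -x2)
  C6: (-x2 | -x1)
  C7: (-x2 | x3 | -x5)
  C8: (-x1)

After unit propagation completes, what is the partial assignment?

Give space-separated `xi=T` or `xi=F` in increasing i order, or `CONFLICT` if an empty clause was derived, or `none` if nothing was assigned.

unit clause [-5] forces x5=F; simplify:
  drop 5 from [-3, 5, 2] -> [-3, 2]
  satisfied 3 clause(s); 5 remain; assigned so far: [5]
unit clause [-1] forces x1=F; simplify:
  satisfied 2 clause(s); 3 remain; assigned so far: [1, 5]

Answer: x1=F x5=F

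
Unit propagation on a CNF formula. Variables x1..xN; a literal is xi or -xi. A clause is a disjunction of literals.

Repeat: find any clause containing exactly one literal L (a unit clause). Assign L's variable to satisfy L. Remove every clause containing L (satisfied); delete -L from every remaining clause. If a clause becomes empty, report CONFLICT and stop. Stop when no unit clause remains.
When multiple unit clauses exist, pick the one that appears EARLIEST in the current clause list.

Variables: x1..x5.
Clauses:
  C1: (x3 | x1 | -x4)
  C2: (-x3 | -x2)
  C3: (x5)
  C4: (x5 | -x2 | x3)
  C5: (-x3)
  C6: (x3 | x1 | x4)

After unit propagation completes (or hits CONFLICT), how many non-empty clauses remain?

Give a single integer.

unit clause [5] forces x5=T; simplify:
  satisfied 2 clause(s); 4 remain; assigned so far: [5]
unit clause [-3] forces x3=F; simplify:
  drop 3 from [3, 1, -4] -> [1, -4]
  drop 3 from [3, 1, 4] -> [1, 4]
  satisfied 2 clause(s); 2 remain; assigned so far: [3, 5]

Answer: 2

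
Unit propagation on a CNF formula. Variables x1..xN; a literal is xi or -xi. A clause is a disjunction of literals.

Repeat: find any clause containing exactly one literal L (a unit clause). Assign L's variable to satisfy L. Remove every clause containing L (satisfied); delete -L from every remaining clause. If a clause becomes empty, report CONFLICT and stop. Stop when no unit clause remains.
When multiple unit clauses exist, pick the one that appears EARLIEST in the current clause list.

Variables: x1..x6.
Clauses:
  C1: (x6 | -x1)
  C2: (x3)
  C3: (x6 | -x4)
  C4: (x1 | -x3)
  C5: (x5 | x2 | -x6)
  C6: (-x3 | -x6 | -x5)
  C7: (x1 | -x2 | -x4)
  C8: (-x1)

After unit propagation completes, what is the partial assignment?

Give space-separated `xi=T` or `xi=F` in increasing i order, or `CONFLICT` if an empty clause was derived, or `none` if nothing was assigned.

Answer: CONFLICT

Derivation:
unit clause [3] forces x3=T; simplify:
  drop -3 from [1, -3] -> [1]
  drop -3 from [-3, -6, -5] -> [-6, -5]
  satisfied 1 clause(s); 7 remain; assigned so far: [3]
unit clause [1] forces x1=T; simplify:
  drop -1 from [6, -1] -> [6]
  drop -1 from [-1] -> [] (empty!)
  satisfied 2 clause(s); 5 remain; assigned so far: [1, 3]
CONFLICT (empty clause)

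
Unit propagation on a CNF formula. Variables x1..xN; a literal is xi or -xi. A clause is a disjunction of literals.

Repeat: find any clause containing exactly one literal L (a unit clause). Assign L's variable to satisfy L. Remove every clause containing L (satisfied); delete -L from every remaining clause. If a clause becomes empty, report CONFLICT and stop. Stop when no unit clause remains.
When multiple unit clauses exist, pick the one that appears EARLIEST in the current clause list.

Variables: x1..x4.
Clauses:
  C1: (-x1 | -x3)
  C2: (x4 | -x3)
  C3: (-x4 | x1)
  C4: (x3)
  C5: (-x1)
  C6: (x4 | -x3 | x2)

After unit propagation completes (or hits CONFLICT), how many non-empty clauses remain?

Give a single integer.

unit clause [3] forces x3=T; simplify:
  drop -3 from [-1, -3] -> [-1]
  drop -3 from [4, -3] -> [4]
  drop -3 from [4, -3, 2] -> [4, 2]
  satisfied 1 clause(s); 5 remain; assigned so far: [3]
unit clause [-1] forces x1=F; simplify:
  drop 1 from [-4, 1] -> [-4]
  satisfied 2 clause(s); 3 remain; assigned so far: [1, 3]
unit clause [4] forces x4=T; simplify:
  drop -4 from [-4] -> [] (empty!)
  satisfied 2 clause(s); 1 remain; assigned so far: [1, 3, 4]
CONFLICT (empty clause)

Answer: 0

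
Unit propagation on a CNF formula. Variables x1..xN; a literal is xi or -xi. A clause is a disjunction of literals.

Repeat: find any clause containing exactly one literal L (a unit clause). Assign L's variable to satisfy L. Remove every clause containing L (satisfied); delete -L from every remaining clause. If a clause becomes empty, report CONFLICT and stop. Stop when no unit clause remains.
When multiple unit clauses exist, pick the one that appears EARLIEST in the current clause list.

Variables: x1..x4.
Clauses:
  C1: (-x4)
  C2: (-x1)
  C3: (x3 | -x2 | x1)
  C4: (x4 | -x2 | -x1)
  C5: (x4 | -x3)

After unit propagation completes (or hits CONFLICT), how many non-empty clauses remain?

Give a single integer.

Answer: 0

Derivation:
unit clause [-4] forces x4=F; simplify:
  drop 4 from [4, -2, -1] -> [-2, -1]
  drop 4 from [4, -3] -> [-3]
  satisfied 1 clause(s); 4 remain; assigned so far: [4]
unit clause [-1] forces x1=F; simplify:
  drop 1 from [3, -2, 1] -> [3, -2]
  satisfied 2 clause(s); 2 remain; assigned so far: [1, 4]
unit clause [-3] forces x3=F; simplify:
  drop 3 from [3, -2] -> [-2]
  satisfied 1 clause(s); 1 remain; assigned so far: [1, 3, 4]
unit clause [-2] forces x2=F; simplify:
  satisfied 1 clause(s); 0 remain; assigned so far: [1, 2, 3, 4]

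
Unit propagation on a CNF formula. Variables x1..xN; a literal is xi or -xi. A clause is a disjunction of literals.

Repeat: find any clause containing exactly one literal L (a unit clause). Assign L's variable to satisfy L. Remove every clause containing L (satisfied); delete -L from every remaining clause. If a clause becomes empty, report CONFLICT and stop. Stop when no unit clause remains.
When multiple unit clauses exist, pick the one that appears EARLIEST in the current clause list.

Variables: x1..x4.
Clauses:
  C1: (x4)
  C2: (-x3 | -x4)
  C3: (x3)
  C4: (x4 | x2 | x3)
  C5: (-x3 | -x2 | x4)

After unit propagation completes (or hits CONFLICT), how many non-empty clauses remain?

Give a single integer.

unit clause [4] forces x4=T; simplify:
  drop -4 from [-3, -4] -> [-3]
  satisfied 3 clause(s); 2 remain; assigned so far: [4]
unit clause [-3] forces x3=F; simplify:
  drop 3 from [3] -> [] (empty!)
  satisfied 1 clause(s); 1 remain; assigned so far: [3, 4]
CONFLICT (empty clause)

Answer: 0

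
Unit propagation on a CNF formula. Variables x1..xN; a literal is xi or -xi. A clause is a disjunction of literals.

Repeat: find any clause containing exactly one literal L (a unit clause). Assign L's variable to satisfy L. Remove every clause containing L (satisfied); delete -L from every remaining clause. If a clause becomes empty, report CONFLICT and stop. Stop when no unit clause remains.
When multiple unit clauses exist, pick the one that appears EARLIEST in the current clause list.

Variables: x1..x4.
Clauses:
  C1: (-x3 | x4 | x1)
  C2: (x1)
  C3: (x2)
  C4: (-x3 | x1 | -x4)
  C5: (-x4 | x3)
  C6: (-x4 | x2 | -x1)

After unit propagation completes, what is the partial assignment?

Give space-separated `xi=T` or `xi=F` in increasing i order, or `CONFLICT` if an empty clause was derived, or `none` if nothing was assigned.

unit clause [1] forces x1=T; simplify:
  drop -1 from [-4, 2, -1] -> [-4, 2]
  satisfied 3 clause(s); 3 remain; assigned so far: [1]
unit clause [2] forces x2=T; simplify:
  satisfied 2 clause(s); 1 remain; assigned so far: [1, 2]

Answer: x1=T x2=T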